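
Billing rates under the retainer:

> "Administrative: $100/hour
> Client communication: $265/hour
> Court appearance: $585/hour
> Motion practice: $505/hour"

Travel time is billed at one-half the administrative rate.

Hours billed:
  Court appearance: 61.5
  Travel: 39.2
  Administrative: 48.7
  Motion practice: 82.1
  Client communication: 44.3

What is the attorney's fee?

$96,007.50

Administrative: 48.7 × $100 = $4,870.00
Client communication: 44.3 × $265 = $11,739.50
Court appearance: 61.5 × $585 = $35,977.50
Motion practice: 82.1 × $505 = $41,460.50
Subtotal: $4,870.00 + $11,739.50 + $35,977.50 + $41,460.50 = $94,047.50
Travel: 39.2 × ($100 ÷ 2) = 39.2 × $50.00 = $1,960.00
Total: $94,047.50 + $1,960.00 = $96,007.50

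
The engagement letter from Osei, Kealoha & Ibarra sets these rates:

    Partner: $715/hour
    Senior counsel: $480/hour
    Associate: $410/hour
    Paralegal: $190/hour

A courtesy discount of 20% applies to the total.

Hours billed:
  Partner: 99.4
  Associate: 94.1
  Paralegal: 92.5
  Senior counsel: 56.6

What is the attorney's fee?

Partner: 99.4 × $715 = $71,071.00
Senior counsel: 56.6 × $480 = $27,168.00
Associate: 94.1 × $410 = $38,581.00
Paralegal: 92.5 × $190 = $17,575.00
Subtotal: $154,395.00
Less 20% discount: −$30,879.00
Total: $154,395.00 − $30,879.00 = $123,516.00

$123,516.00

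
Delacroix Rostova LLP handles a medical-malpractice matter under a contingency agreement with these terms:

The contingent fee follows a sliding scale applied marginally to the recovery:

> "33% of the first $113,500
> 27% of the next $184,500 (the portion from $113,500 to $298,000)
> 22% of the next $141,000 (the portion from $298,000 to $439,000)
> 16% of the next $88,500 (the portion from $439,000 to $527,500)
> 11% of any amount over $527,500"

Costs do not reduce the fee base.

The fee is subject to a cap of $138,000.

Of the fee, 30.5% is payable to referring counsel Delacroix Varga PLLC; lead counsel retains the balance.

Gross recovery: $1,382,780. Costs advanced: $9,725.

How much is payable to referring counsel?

$42,090.00

Fee base is the gross recovery, $1,382,780; costs are reimbursed separately.
First $113,500 at 33% = $37,455.00
Next $184,500 at 27% = $49,815.00
Next $141,000 at 22% = $31,020.00
Next $88,500 at 16% = $14,160.00
Remaining $855,280 at 11% = $94,080.80
Fee: $37,455.00 + $49,815.00 + $31,020.00 + $14,160.00 + $94,080.80 = $226,530.80
$226,530.80 exceeds the $138,000 cap, so the fee is capped at $138,000.00.
Referral share: 30.5% of $138,000.00 = $42,090.00; lead counsel retains $138,000.00 − $42,090.00 = $95,910.00.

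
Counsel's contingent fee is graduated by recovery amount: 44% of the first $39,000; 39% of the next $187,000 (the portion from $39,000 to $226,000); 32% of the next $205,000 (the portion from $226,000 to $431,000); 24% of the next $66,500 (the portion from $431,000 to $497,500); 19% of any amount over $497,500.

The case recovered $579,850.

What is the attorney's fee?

First $39,000 at 44% = $17,160.00
Next $187,000 at 39% = $72,930.00
Next $205,000 at 32% = $65,600.00
Next $66,500 at 24% = $15,960.00
Remaining $82,350 at 19% = $15,646.50
Fee: $17,160.00 + $72,930.00 + $65,600.00 + $15,960.00 + $15,646.50 = $187,296.50

$187,296.50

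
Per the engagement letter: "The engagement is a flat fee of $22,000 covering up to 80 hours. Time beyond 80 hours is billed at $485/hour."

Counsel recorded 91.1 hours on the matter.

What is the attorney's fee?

$27,383.50

Flat fee: $22,000.00
Excess hours: 91.1 − 80 = 11.1
Overrun: 11.1 × $485 = $5,383.50
Total: $22,000.00 + $5,383.50 = $27,383.50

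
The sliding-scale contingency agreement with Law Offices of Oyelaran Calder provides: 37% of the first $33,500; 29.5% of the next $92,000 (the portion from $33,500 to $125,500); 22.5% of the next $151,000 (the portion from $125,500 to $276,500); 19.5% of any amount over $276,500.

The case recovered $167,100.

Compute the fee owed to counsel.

$48,895.00

First $33,500 at 37% = $12,395.00
Next $92,000 at 29.5% = $27,140.00
Remaining $41,600 at 22.5% = $9,360.00
Fee: $12,395.00 + $27,140.00 + $9,360.00 = $48,895.00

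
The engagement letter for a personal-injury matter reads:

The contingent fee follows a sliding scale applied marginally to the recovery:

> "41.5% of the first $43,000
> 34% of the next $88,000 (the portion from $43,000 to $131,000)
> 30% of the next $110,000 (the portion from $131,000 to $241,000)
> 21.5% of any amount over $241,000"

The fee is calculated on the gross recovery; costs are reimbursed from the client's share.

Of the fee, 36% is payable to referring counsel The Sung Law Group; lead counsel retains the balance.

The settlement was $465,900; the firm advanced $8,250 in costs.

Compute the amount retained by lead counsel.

Fee base is the gross recovery, $465,900; costs are reimbursed separately.
First $43,000 at 41.5% = $17,845.00
Next $88,000 at 34% = $29,920.00
Next $110,000 at 30% = $33,000.00
Remaining $224,900 at 21.5% = $48,353.50
Fee: $17,845.00 + $29,920.00 + $33,000.00 + $48,353.50 = $129,118.50
Referral share: 36% of $129,118.50 = $46,482.66; lead counsel retains $129,118.50 − $46,482.66 = $82,635.84.

$82,635.84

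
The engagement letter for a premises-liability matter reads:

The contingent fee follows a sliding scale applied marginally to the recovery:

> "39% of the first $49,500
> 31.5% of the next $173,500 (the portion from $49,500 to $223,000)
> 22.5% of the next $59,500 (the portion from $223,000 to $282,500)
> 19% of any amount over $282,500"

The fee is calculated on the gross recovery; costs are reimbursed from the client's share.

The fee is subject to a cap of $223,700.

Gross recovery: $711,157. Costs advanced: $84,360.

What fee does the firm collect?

Fee base is the gross recovery, $711,157; costs are reimbursed separately.
First $49,500 at 39% = $19,305.00
Next $173,500 at 31.5% = $54,652.50
Next $59,500 at 22.5% = $13,387.50
Remaining $428,657 at 19% = $81,444.83
Fee: $19,305.00 + $54,652.50 + $13,387.50 + $81,444.83 = $168,789.83
$168,789.83 is under the $223,700 cap.

$168,789.83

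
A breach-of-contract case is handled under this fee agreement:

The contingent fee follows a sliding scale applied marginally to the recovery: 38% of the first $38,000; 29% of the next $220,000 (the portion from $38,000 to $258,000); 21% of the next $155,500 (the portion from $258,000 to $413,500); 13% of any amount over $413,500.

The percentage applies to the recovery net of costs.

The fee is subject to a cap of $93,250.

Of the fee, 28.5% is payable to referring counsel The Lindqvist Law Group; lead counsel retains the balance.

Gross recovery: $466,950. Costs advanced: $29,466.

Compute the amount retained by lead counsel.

Fee base (net of costs): $466,950 − $29,466 = $437,484
First $38,000 at 38% = $14,440.00
Next $220,000 at 29% = $63,800.00
Next $155,500 at 21% = $32,655.00
Remaining $23,984 at 13% = $3,117.92
Fee: $14,440.00 + $63,800.00 + $32,655.00 + $3,117.92 = $114,012.92
$114,012.92 exceeds the $93,250 cap, so the fee is capped at $93,250.00.
Referral share: 28.5% of $93,250.00 = $26,576.25; lead counsel retains $93,250.00 − $26,576.25 = $66,673.75.

$66,673.75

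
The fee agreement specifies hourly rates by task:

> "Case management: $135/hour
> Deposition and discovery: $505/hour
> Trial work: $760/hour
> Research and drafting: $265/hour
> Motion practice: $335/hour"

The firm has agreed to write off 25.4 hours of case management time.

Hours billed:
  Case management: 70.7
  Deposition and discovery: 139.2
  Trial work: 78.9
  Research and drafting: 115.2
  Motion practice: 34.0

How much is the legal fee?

$178,293.50

Case management: 70.7 × $135 = $9,544.50
Deposition and discovery: 139.2 × $505 = $70,296.00
Trial work: 78.9 × $760 = $59,964.00
Research and drafting: 115.2 × $265 = $30,528.00
Motion practice: 34.0 × $335 = $11,390.00
Subtotal: $181,722.50
Write-off: 25.4 × $135 = $3,429.00
Total: $181,722.50 − $3,429.00 = $178,293.50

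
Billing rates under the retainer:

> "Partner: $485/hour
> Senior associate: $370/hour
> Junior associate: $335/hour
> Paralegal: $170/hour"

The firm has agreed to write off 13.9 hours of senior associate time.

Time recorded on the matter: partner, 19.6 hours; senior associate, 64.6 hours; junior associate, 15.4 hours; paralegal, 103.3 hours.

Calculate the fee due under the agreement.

Partner: 19.6 × $485 = $9,506.00
Senior associate: 64.6 × $370 = $23,902.00
Junior associate: 15.4 × $335 = $5,159.00
Paralegal: 103.3 × $170 = $17,561.00
Subtotal: $56,128.00
Write-off: 13.9 × $370 = $5,143.00
Total: $56,128.00 − $5,143.00 = $50,985.00

$50,985.00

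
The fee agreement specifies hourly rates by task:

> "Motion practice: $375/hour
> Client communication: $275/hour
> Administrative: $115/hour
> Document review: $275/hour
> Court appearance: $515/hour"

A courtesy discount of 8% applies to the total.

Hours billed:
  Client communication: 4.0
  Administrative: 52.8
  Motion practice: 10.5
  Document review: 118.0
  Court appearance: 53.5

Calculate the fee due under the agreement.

Motion practice: 10.5 × $375 = $3,937.50
Client communication: 4.0 × $275 = $1,100.00
Administrative: 52.8 × $115 = $6,072.00
Document review: 118.0 × $275 = $32,450.00
Court appearance: 53.5 × $515 = $27,552.50
Subtotal: $71,112.00
Less 8% discount: −$5,688.96
Total: $71,112.00 − $5,688.96 = $65,423.04

$65,423.04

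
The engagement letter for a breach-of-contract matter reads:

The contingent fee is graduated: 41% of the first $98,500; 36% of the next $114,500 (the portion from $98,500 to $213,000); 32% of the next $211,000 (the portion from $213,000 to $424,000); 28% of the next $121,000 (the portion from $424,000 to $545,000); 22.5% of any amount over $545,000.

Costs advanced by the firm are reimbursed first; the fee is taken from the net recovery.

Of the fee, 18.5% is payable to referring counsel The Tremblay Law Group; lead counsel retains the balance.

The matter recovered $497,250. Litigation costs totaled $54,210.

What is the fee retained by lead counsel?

$125,881.80

Fee base (net of costs): $497,250 − $54,210 = $443,040
First $98,500 at 41% = $40,385.00
Next $114,500 at 36% = $41,220.00
Next $211,000 at 32% = $67,520.00
Remaining $19,040 at 28% = $5,331.20
Fee: $40,385.00 + $41,220.00 + $67,520.00 + $5,331.20 = $154,456.20
Referral share: 18.5% of $154,456.20 = $28,574.40; lead counsel retains $154,456.20 − $28,574.40 = $125,881.80.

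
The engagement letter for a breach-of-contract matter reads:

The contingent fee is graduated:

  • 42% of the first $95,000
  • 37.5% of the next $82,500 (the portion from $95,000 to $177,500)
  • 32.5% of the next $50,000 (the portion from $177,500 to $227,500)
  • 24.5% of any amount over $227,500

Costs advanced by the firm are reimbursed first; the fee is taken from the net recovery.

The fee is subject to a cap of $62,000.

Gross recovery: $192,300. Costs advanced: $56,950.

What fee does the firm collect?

Fee base (net of costs): $192,300 − $56,950 = $135,350
First $95,000 at 42% = $39,900.00
Remaining $40,350 at 37.5% = $15,131.25
Fee: $39,900.00 + $15,131.25 = $55,031.25
$55,031.25 is under the $62,000 cap.

$55,031.25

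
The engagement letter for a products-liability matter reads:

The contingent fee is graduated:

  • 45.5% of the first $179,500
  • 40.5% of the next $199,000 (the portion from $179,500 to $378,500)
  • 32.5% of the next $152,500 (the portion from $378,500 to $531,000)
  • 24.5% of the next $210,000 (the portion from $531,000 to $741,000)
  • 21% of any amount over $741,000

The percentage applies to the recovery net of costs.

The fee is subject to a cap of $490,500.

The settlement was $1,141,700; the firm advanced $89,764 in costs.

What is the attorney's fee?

Fee base (net of costs): $1,141,700 − $89,764 = $1,051,936
First $179,500 at 45.5% = $81,672.50
Next $199,000 at 40.5% = $80,595.00
Next $152,500 at 32.5% = $49,562.50
Next $210,000 at 24.5% = $51,450.00
Remaining $310,936 at 21% = $65,296.56
Fee: $81,672.50 + $80,595.00 + $49,562.50 + $51,450.00 + $65,296.56 = $328,576.56
$328,576.56 is under the $490,500 cap.

$328,576.56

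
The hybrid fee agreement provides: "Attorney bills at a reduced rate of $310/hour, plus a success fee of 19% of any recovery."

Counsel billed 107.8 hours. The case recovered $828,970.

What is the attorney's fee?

$190,922.30

Hourly: 107.8 × $310 = $33,418.00
Success fee: 19% of $828,970 = $157,504.30
Total: $33,418.00 + $157,504.30 = $190,922.30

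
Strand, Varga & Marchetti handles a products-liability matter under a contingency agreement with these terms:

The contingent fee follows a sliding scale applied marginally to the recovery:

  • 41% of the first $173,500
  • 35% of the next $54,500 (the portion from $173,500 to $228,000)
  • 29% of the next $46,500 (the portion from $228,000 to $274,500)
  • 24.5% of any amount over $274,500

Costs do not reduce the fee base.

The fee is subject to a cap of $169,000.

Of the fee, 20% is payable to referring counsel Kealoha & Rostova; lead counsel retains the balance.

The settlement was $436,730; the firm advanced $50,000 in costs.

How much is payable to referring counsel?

Fee base is the gross recovery, $436,730; costs are reimbursed separately.
First $173,500 at 41% = $71,135.00
Next $54,500 at 35% = $19,075.00
Next $46,500 at 29% = $13,485.00
Remaining $162,230 at 24.5% = $39,746.35
Fee: $71,135.00 + $19,075.00 + $13,485.00 + $39,746.35 = $143,441.35
$143,441.35 is under the $169,000 cap.
Referral share: 20% of $143,441.35 = $28,688.27; lead counsel retains $143,441.35 − $28,688.27 = $114,753.08.

$28,688.27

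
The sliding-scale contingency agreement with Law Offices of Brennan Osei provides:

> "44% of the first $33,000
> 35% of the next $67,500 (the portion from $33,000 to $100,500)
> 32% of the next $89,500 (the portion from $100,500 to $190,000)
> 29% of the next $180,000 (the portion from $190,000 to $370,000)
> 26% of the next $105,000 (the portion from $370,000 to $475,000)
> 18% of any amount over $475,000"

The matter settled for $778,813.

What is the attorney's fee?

First $33,000 at 44% = $14,520.00
Next $67,500 at 35% = $23,625.00
Next $89,500 at 32% = $28,640.00
Next $180,000 at 29% = $52,200.00
Next $105,000 at 26% = $27,300.00
Remaining $303,813 at 18% = $54,686.34
Fee: $14,520.00 + $23,625.00 + $28,640.00 + $52,200.00 + $27,300.00 + $54,686.34 = $200,971.34

$200,971.34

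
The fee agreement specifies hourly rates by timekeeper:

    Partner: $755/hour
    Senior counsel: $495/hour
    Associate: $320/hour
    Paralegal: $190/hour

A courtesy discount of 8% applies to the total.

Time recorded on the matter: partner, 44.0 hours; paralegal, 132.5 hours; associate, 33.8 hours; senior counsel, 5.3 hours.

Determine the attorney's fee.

Partner: 44.0 × $755 = $33,220.00
Senior counsel: 5.3 × $495 = $2,623.50
Associate: 33.8 × $320 = $10,816.00
Paralegal: 132.5 × $190 = $25,175.00
Subtotal: $71,834.50
Less 8% discount: −$5,746.76
Total: $71,834.50 − $5,746.76 = $66,087.74

$66,087.74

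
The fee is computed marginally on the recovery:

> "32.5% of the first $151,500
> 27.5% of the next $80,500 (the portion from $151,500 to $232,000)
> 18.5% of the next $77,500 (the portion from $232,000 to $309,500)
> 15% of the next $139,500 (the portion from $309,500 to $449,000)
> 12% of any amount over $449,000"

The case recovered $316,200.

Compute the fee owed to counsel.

First $151,500 at 32.5% = $49,237.50
Next $80,500 at 27.5% = $22,137.50
Next $77,500 at 18.5% = $14,337.50
Remaining $6,700 at 15% = $1,005.00
Fee: $49,237.50 + $22,137.50 + $14,337.50 + $1,005.00 = $86,717.50

$86,717.50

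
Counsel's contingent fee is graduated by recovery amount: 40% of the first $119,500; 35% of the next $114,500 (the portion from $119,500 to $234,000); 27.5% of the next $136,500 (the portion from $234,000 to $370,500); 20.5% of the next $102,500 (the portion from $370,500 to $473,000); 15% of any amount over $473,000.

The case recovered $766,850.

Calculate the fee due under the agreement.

First $119,500 at 40% = $47,800.00
Next $114,500 at 35% = $40,075.00
Next $136,500 at 27.5% = $37,537.50
Next $102,500 at 20.5% = $21,012.50
Remaining $293,850 at 15% = $44,077.50
Fee: $47,800.00 + $40,075.00 + $37,537.50 + $21,012.50 + $44,077.50 = $190,502.50

$190,502.50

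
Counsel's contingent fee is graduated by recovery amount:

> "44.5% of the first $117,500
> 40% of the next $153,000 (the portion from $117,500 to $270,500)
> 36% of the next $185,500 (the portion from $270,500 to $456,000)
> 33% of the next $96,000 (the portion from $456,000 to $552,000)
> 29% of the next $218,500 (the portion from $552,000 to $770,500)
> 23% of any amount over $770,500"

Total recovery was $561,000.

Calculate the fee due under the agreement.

$214,557.50

First $117,500 at 44.5% = $52,287.50
Next $153,000 at 40% = $61,200.00
Next $185,500 at 36% = $66,780.00
Next $96,000 at 33% = $31,680.00
Remaining $9,000 at 29% = $2,610.00
Fee: $52,287.50 + $61,200.00 + $66,780.00 + $31,680.00 + $2,610.00 = $214,557.50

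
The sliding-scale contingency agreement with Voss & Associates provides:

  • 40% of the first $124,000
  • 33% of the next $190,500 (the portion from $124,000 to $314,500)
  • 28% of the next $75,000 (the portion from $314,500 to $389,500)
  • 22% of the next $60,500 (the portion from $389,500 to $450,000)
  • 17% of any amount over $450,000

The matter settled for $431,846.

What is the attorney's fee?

First $124,000 at 40% = $49,600.00
Next $190,500 at 33% = $62,865.00
Next $75,000 at 28% = $21,000.00
Remaining $42,346 at 22% = $9,316.12
Fee: $49,600.00 + $62,865.00 + $21,000.00 + $9,316.12 = $142,781.12

$142,781.12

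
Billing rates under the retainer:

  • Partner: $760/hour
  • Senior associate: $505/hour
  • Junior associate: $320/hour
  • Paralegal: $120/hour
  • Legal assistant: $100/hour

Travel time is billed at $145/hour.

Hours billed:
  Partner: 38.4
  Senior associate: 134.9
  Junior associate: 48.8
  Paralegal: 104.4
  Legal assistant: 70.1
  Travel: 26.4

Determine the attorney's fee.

$136,290.50

Partner: 38.4 × $760 = $29,184.00
Senior associate: 134.9 × $505 = $68,124.50
Junior associate: 48.8 × $320 = $15,616.00
Paralegal: 104.4 × $120 = $12,528.00
Legal assistant: 70.1 × $100 = $7,010.00
Subtotal: $29,184.00 + $68,124.50 + $15,616.00 + $12,528.00 + $7,010.00 = $132,462.50
Travel: 26.4 × $145 = $3,828.00
Total: $132,462.50 + $3,828.00 = $136,290.50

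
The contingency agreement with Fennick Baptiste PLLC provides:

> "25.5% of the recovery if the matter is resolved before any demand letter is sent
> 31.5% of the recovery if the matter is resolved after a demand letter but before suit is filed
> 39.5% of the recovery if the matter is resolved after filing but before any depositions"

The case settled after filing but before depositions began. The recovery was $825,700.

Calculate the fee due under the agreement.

$326,151.50

The matter settled after filing but before depositions began, so the 39.5% rate applies.
$825,700 × 39.5% = $326,151.50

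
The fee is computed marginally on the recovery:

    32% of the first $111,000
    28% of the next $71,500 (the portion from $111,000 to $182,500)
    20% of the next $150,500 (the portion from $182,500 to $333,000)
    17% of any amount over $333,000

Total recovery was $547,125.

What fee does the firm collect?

First $111,000 at 32% = $35,520.00
Next $71,500 at 28% = $20,020.00
Next $150,500 at 20% = $30,100.00
Remaining $214,125 at 17% = $36,401.25
Fee: $35,520.00 + $20,020.00 + $30,100.00 + $36,401.25 = $122,041.25

$122,041.25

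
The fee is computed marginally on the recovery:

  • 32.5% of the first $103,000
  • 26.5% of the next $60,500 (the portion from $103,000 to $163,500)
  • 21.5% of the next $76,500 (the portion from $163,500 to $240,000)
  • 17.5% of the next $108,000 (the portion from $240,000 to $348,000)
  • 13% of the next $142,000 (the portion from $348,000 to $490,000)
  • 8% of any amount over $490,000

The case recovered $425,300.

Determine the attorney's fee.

First $103,000 at 32.5% = $33,475.00
Next $60,500 at 26.5% = $16,032.50
Next $76,500 at 21.5% = $16,447.50
Next $108,000 at 17.5% = $18,900.00
Remaining $77,300 at 13% = $10,049.00
Fee: $33,475.00 + $16,032.50 + $16,447.50 + $18,900.00 + $10,049.00 = $94,904.00

$94,904.00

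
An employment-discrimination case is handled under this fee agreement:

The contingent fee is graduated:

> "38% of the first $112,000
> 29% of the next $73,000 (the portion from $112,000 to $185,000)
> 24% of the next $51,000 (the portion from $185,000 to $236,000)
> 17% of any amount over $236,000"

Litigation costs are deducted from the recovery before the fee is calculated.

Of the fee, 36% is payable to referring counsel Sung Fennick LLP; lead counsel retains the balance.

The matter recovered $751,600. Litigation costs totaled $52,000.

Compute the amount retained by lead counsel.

$99,060.48

Fee base (net of costs): $751,600 − $52,000 = $699,600
First $112,000 at 38% = $42,560.00
Next $73,000 at 29% = $21,170.00
Next $51,000 at 24% = $12,240.00
Remaining $463,600 at 17% = $78,812.00
Fee: $42,560.00 + $21,170.00 + $12,240.00 + $78,812.00 = $154,782.00
Referral share: 36% of $154,782.00 = $55,721.52; lead counsel retains $154,782.00 − $55,721.52 = $99,060.48.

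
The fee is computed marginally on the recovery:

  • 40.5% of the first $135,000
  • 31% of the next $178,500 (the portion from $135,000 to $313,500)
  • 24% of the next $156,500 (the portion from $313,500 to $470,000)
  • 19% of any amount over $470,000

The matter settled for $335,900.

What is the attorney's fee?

$115,386.00

First $135,000 at 40.5% = $54,675.00
Next $178,500 at 31% = $55,335.00
Remaining $22,400 at 24% = $5,376.00
Fee: $54,675.00 + $55,335.00 + $5,376.00 = $115,386.00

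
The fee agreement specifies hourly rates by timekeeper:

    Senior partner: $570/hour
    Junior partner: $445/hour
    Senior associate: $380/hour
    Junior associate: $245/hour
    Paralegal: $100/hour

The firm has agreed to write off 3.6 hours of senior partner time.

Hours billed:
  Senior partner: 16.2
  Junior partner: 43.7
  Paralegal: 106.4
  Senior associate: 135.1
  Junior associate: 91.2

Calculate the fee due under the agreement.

Senior partner: 16.2 × $570 = $9,234.00
Junior partner: 43.7 × $445 = $19,446.50
Senior associate: 135.1 × $380 = $51,338.00
Junior associate: 91.2 × $245 = $22,344.00
Paralegal: 106.4 × $100 = $10,640.00
Subtotal: $113,002.50
Write-off: 3.6 × $570 = $2,052.00
Total: $113,002.50 − $2,052.00 = $110,950.50

$110,950.50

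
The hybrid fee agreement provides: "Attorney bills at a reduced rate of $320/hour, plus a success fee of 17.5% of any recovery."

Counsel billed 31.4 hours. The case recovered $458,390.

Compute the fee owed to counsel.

Hourly: 31.4 × $320 = $10,048.00
Success fee: 17.5% of $458,390 = $80,218.25
Total: $10,048.00 + $80,218.25 = $90,266.25

$90,266.25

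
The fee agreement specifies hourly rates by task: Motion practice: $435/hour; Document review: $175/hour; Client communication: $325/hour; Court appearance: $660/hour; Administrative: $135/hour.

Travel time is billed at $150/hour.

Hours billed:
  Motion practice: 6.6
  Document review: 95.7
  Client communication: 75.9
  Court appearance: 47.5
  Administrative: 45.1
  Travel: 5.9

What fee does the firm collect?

$82,609.50

Motion practice: 6.6 × $435 = $2,871.00
Document review: 95.7 × $175 = $16,747.50
Client communication: 75.9 × $325 = $24,667.50
Court appearance: 47.5 × $660 = $31,350.00
Administrative: 45.1 × $135 = $6,088.50
Subtotal: $2,871.00 + $16,747.50 + $24,667.50 + $31,350.00 + $6,088.50 = $81,724.50
Travel: 5.9 × $150 = $885.00
Total: $81,724.50 + $885.00 = $82,609.50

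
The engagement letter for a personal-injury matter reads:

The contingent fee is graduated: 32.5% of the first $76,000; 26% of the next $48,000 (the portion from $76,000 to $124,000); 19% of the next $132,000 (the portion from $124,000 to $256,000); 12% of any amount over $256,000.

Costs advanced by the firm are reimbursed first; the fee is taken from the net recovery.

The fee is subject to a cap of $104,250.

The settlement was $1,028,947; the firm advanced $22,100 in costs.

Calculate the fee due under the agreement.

Fee base (net of costs): $1,028,947 − $22,100 = $1,006,847
First $76,000 at 32.5% = $24,700.00
Next $48,000 at 26% = $12,480.00
Next $132,000 at 19% = $25,080.00
Remaining $750,847 at 12% = $90,101.64
Fee: $24,700.00 + $12,480.00 + $25,080.00 + $90,101.64 = $152,361.64
$152,361.64 exceeds the $104,250 cap, so the fee is capped at $104,250.00.

$104,250.00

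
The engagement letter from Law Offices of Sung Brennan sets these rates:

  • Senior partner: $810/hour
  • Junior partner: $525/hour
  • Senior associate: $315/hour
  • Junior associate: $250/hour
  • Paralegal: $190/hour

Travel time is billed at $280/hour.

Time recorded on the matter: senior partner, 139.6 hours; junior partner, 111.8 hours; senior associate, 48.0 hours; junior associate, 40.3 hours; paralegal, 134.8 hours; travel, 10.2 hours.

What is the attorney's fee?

$225,434.00

Senior partner: 139.6 × $810 = $113,076.00
Junior partner: 111.8 × $525 = $58,695.00
Senior associate: 48.0 × $315 = $15,120.00
Junior associate: 40.3 × $250 = $10,075.00
Paralegal: 134.8 × $190 = $25,612.00
Subtotal: $113,076.00 + $58,695.00 + $15,120.00 + $10,075.00 + $25,612.00 = $222,578.00
Travel: 10.2 × $280 = $2,856.00
Total: $222,578.00 + $2,856.00 = $225,434.00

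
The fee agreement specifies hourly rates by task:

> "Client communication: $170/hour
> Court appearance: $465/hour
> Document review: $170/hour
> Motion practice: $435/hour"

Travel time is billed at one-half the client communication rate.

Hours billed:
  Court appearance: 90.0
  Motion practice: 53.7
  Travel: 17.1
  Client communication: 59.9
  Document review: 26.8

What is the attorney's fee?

$81,402.00

Client communication: 59.9 × $170 = $10,183.00
Court appearance: 90.0 × $465 = $41,850.00
Document review: 26.8 × $170 = $4,556.00
Motion practice: 53.7 × $435 = $23,359.50
Subtotal: $10,183.00 + $41,850.00 + $4,556.00 + $23,359.50 = $79,948.50
Travel: 17.1 × ($170 ÷ 2) = 17.1 × $85.00 = $1,453.50
Total: $79,948.50 + $1,453.50 = $81,402.00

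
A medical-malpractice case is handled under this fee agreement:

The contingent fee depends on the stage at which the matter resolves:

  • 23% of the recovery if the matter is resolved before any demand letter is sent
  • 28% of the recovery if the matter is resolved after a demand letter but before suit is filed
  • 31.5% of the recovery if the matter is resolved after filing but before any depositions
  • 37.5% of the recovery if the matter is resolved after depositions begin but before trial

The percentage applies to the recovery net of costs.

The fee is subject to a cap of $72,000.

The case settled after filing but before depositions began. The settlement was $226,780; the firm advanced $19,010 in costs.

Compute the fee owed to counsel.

$65,447.55

Fee base (net of costs): $226,780 − $19,010 = $207,770
The matter settled after filing but before depositions began, so the 31.5% rate applies.
$207,770 × 31.5% = $65,447.55
$65,447.55 is under the $72,000 cap.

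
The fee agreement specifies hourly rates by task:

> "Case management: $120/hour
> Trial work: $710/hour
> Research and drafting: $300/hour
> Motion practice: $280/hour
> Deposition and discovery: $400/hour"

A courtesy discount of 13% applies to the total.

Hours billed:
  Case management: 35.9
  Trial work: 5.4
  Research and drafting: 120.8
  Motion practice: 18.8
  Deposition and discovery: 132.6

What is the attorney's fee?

$89,336.82

Case management: 35.9 × $120 = $4,308.00
Trial work: 5.4 × $710 = $3,834.00
Research and drafting: 120.8 × $300 = $36,240.00
Motion practice: 18.8 × $280 = $5,264.00
Deposition and discovery: 132.6 × $400 = $53,040.00
Subtotal: $102,686.00
Less 13% discount: −$13,349.18
Total: $102,686.00 − $13,349.18 = $89,336.82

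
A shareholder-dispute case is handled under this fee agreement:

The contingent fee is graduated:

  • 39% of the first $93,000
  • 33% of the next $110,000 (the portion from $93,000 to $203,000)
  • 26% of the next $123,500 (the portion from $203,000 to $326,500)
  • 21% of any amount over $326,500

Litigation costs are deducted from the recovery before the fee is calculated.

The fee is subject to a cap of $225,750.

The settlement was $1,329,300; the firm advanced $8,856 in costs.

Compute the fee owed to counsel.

Fee base (net of costs): $1,329,300 − $8,856 = $1,320,444
First $93,000 at 39% = $36,270.00
Next $110,000 at 33% = $36,300.00
Next $123,500 at 26% = $32,110.00
Remaining $993,944 at 21% = $208,728.24
Fee: $36,270.00 + $36,300.00 + $32,110.00 + $208,728.24 = $313,408.24
$313,408.24 exceeds the $225,750 cap, so the fee is capped at $225,750.00.

$225,750.00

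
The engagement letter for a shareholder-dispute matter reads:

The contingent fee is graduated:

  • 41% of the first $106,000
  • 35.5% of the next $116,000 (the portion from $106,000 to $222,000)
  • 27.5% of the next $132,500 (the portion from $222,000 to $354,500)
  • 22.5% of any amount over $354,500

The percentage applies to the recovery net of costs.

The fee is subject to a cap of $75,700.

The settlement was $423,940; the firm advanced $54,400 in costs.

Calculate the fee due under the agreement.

$75,700.00

Fee base (net of costs): $423,940 − $54,400 = $369,540
First $106,000 at 41% = $43,460.00
Next $116,000 at 35.5% = $41,180.00
Next $132,500 at 27.5% = $36,437.50
Remaining $15,040 at 22.5% = $3,384.00
Fee: $43,460.00 + $41,180.00 + $36,437.50 + $3,384.00 = $124,461.50
$124,461.50 exceeds the $75,700 cap, so the fee is capped at $75,700.00.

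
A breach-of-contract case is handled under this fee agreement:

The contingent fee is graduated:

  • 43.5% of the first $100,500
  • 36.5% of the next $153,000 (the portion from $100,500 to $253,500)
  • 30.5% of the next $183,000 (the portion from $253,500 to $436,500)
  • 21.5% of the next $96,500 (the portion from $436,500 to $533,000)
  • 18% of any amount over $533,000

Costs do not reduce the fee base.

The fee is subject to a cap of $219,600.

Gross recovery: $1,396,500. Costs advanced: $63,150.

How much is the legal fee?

Fee base is the gross recovery, $1,396,500; costs are reimbursed separately.
First $100,500 at 43.5% = $43,717.50
Next $153,000 at 36.5% = $55,845.00
Next $183,000 at 30.5% = $55,815.00
Next $96,500 at 21.5% = $20,747.50
Remaining $863,500 at 18% = $155,430.00
Fee: $43,717.50 + $55,845.00 + $55,815.00 + $20,747.50 + $155,430.00 = $331,555.00
$331,555.00 exceeds the $219,600 cap, so the fee is capped at $219,600.00.

$219,600.00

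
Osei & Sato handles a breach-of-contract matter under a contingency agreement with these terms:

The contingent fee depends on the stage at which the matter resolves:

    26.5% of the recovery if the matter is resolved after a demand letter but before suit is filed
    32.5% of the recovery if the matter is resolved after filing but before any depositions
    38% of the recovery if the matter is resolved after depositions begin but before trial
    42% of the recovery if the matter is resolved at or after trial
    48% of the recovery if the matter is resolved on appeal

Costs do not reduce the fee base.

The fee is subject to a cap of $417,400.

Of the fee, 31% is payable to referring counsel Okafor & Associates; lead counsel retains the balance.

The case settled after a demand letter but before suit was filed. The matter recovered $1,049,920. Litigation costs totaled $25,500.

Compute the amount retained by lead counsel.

Fee base is the gross recovery, $1,049,920; costs are reimbursed separately.
The matter settled after a demand letter but before suit was filed, so the 26.5% rate applies.
$1,049,920 × 26.5% = $278,228.80
$278,228.80 is under the $417,400 cap.
Referral share: 31% of $278,228.80 = $86,250.93; lead counsel retains $278,228.80 − $86,250.93 = $191,977.87.

$191,977.87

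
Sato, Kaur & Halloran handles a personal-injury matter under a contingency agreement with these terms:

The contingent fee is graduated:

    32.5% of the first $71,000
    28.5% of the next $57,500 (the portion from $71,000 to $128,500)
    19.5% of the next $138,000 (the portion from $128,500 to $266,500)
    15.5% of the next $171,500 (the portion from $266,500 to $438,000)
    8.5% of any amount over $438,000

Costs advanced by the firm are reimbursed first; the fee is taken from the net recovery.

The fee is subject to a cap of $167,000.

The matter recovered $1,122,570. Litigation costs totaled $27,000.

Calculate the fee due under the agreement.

$148,848.45

Fee base (net of costs): $1,122,570 − $27,000 = $1,095,570
First $71,000 at 32.5% = $23,075.00
Next $57,500 at 28.5% = $16,387.50
Next $138,000 at 19.5% = $26,910.00
Next $171,500 at 15.5% = $26,582.50
Remaining $657,570 at 8.5% = $55,893.45
Fee: $23,075.00 + $16,387.50 + $26,910.00 + $26,582.50 + $55,893.45 = $148,848.45
$148,848.45 is under the $167,000 cap.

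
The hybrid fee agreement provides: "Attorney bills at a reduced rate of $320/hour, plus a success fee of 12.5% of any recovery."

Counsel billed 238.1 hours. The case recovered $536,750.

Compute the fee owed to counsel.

$143,285.75

Hourly: 238.1 × $320 = $76,192.00
Success fee: 12.5% of $536,750 = $67,093.75
Total: $76,192.00 + $67,093.75 = $143,285.75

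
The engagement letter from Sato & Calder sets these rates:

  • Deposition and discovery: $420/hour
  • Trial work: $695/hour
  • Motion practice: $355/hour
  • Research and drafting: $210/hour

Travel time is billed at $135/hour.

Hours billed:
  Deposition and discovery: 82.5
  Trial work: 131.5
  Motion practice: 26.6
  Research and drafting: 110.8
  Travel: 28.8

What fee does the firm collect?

$162,641.50

Deposition and discovery: 82.5 × $420 = $34,650.00
Trial work: 131.5 × $695 = $91,392.50
Motion practice: 26.6 × $355 = $9,443.00
Research and drafting: 110.8 × $210 = $23,268.00
Subtotal: $34,650.00 + $91,392.50 + $9,443.00 + $23,268.00 = $158,753.50
Travel: 28.8 × $135 = $3,888.00
Total: $158,753.50 + $3,888.00 = $162,641.50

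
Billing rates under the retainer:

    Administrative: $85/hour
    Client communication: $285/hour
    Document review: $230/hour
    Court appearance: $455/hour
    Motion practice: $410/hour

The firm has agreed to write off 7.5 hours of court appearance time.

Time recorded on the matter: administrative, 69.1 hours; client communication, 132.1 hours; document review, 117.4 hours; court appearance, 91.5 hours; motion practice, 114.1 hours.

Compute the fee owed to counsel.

$155,525.00

Administrative: 69.1 × $85 = $5,873.50
Client communication: 132.1 × $285 = $37,648.50
Document review: 117.4 × $230 = $27,002.00
Court appearance: 91.5 × $455 = $41,632.50
Motion practice: 114.1 × $410 = $46,781.00
Subtotal: $158,937.50
Write-off: 7.5 × $455 = $3,412.50
Total: $158,937.50 − $3,412.50 = $155,525.00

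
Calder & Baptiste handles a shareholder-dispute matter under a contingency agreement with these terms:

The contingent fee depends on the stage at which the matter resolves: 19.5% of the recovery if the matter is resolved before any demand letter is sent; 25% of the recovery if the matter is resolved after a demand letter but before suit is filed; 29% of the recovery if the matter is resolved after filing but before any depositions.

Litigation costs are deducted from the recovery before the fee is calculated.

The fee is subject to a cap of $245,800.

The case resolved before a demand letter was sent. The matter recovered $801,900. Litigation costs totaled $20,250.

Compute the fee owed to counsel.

Fee base (net of costs): $801,900 − $20,250 = $781,650
The matter resolved before a demand letter was sent, so the 19.5% rate applies.
$781,650 × 19.5% = $152,421.75
$152,421.75 is under the $245,800 cap.

$152,421.75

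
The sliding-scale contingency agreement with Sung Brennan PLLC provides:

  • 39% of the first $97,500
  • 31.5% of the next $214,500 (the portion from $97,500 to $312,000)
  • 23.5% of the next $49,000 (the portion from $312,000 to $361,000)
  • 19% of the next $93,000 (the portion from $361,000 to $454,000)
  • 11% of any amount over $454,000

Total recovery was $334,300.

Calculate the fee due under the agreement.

First $97,500 at 39% = $38,025.00
Next $214,500 at 31.5% = $67,567.50
Remaining $22,300 at 23.5% = $5,240.50
Fee: $38,025.00 + $67,567.50 + $5,240.50 = $110,833.00

$110,833.00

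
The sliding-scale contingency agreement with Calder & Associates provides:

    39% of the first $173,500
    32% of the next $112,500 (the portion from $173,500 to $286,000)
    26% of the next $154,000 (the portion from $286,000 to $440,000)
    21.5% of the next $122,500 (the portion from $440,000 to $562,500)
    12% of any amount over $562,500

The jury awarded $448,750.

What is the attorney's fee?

First $173,500 at 39% = $67,665.00
Next $112,500 at 32% = $36,000.00
Next $154,000 at 26% = $40,040.00
Remaining $8,750 at 21.5% = $1,881.25
Fee: $67,665.00 + $36,000.00 + $40,040.00 + $1,881.25 = $145,586.25

$145,586.25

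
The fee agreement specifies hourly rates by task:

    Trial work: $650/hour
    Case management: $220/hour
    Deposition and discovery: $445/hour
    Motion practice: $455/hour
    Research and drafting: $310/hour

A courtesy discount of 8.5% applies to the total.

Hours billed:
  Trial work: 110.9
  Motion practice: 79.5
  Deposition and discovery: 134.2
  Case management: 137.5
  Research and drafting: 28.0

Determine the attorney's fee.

$189,319.45

Trial work: 110.9 × $650 = $72,085.00
Case management: 137.5 × $220 = $30,250.00
Deposition and discovery: 134.2 × $445 = $59,719.00
Motion practice: 79.5 × $455 = $36,172.50
Research and drafting: 28.0 × $310 = $8,680.00
Subtotal: $206,906.50
Less 8.5% discount: −$17,587.05
Total: $206,906.50 − $17,587.05 = $189,319.45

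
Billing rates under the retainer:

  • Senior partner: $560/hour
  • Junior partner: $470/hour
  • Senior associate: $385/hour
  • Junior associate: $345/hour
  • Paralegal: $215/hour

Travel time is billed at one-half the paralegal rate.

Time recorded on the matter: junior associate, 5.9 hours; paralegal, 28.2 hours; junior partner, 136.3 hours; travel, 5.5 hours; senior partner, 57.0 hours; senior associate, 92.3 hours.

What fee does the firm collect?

$140,206.25

Senior partner: 57.0 × $560 = $31,920.00
Junior partner: 136.3 × $470 = $64,061.00
Senior associate: 92.3 × $385 = $35,535.50
Junior associate: 5.9 × $345 = $2,035.50
Paralegal: 28.2 × $215 = $6,063.00
Subtotal: $31,920.00 + $64,061.00 + $35,535.50 + $2,035.50 + $6,063.00 = $139,615.00
Travel: 5.5 × ($215 ÷ 2) = 5.5 × $107.50 = $591.25
Total: $139,615.00 + $591.25 = $140,206.25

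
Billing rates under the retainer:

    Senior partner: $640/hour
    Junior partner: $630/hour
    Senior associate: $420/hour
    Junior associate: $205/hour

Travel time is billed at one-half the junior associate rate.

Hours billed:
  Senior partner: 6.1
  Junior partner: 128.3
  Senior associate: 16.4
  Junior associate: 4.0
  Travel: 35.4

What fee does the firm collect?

Senior partner: 6.1 × $640 = $3,904.00
Junior partner: 128.3 × $630 = $80,829.00
Senior associate: 16.4 × $420 = $6,888.00
Junior associate: 4.0 × $205 = $820.00
Subtotal: $3,904.00 + $80,829.00 + $6,888.00 + $820.00 = $92,441.00
Travel: 35.4 × ($205 ÷ 2) = 35.4 × $102.50 = $3,628.50
Total: $92,441.00 + $3,628.50 = $96,069.50

$96,069.50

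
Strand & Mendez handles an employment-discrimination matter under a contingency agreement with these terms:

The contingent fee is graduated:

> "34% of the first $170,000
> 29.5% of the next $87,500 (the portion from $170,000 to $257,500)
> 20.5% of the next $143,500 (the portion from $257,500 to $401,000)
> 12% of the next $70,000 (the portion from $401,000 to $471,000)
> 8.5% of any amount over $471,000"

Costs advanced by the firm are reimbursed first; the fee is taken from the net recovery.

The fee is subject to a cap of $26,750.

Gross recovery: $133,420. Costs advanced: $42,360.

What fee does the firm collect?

Fee base (net of costs): $133,420 − $42,360 = $91,060
First $91,060 at 34% = $30,960.40
$30,960.40 exceeds the $26,750 cap, so the fee is capped at $26,750.00.

$26,750.00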